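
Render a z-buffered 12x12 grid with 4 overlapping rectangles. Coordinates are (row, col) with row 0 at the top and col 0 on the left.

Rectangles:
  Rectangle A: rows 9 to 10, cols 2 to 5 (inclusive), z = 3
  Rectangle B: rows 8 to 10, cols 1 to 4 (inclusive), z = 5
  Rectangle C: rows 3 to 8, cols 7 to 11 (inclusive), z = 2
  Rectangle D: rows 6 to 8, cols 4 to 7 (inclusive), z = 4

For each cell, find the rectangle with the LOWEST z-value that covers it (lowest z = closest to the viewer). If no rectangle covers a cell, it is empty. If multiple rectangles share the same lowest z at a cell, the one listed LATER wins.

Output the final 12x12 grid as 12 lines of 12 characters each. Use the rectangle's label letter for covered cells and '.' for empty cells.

............
............
............
.......CCCCC
.......CCCCC
.......CCCCC
....DDDCCCCC
....DDDCCCCC
.BBBDDDCCCCC
.BAAAA......
.BAAAA......
............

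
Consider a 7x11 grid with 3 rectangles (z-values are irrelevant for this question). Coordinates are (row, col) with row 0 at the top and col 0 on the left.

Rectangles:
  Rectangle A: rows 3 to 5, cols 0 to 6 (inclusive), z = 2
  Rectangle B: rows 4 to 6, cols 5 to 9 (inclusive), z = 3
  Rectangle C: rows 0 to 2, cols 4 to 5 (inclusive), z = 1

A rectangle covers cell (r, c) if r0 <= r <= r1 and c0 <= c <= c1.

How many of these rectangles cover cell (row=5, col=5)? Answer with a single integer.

Check cell (5,5):
  A: rows 3-5 cols 0-6 -> covers
  B: rows 4-6 cols 5-9 -> covers
  C: rows 0-2 cols 4-5 -> outside (row miss)
Count covering = 2

Answer: 2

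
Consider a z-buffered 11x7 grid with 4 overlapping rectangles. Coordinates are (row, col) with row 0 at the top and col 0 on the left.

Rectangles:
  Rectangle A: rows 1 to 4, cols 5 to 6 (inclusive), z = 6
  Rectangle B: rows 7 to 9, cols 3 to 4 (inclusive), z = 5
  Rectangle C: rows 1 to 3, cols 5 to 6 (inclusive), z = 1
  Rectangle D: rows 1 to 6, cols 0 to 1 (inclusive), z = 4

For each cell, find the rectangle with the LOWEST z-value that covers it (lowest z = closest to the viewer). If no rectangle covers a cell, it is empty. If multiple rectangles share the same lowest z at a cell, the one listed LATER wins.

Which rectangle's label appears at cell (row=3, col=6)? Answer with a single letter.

Check cell (3,6):
  A: rows 1-4 cols 5-6 z=6 -> covers; best now A (z=6)
  B: rows 7-9 cols 3-4 -> outside (row miss)
  C: rows 1-3 cols 5-6 z=1 -> covers; best now C (z=1)
  D: rows 1-6 cols 0-1 -> outside (col miss)
Winner: C at z=1

Answer: C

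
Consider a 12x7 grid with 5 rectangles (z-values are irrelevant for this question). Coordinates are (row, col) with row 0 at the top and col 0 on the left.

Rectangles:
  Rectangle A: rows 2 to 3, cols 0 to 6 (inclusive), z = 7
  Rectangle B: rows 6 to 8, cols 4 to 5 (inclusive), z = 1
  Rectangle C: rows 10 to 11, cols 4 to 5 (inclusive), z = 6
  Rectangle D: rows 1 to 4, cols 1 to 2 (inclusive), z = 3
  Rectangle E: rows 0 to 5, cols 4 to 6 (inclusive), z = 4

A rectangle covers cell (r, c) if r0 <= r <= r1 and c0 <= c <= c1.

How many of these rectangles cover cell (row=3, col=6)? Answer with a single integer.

Answer: 2

Derivation:
Check cell (3,6):
  A: rows 2-3 cols 0-6 -> covers
  B: rows 6-8 cols 4-5 -> outside (row miss)
  C: rows 10-11 cols 4-5 -> outside (row miss)
  D: rows 1-4 cols 1-2 -> outside (col miss)
  E: rows 0-5 cols 4-6 -> covers
Count covering = 2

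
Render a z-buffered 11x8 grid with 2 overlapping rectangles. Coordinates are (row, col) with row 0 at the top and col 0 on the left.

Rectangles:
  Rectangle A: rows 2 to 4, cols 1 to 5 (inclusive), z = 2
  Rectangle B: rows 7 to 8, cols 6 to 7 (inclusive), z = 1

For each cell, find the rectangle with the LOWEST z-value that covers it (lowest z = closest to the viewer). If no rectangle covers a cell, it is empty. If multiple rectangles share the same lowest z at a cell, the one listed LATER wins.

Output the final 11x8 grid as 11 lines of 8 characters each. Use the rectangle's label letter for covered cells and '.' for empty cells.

........
........
.AAAAA..
.AAAAA..
.AAAAA..
........
........
......BB
......BB
........
........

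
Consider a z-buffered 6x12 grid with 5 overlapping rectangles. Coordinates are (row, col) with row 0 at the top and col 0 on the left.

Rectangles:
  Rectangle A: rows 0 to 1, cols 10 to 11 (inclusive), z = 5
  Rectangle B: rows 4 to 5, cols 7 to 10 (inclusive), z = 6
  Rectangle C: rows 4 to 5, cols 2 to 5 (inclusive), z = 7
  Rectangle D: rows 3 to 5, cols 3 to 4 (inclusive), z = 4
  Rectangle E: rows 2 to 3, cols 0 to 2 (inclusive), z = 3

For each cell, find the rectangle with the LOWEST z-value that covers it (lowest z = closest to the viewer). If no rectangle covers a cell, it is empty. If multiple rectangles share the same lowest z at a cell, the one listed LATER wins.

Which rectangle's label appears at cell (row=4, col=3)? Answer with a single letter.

Answer: D

Derivation:
Check cell (4,3):
  A: rows 0-1 cols 10-11 -> outside (row miss)
  B: rows 4-5 cols 7-10 -> outside (col miss)
  C: rows 4-5 cols 2-5 z=7 -> covers; best now C (z=7)
  D: rows 3-5 cols 3-4 z=4 -> covers; best now D (z=4)
  E: rows 2-3 cols 0-2 -> outside (row miss)
Winner: D at z=4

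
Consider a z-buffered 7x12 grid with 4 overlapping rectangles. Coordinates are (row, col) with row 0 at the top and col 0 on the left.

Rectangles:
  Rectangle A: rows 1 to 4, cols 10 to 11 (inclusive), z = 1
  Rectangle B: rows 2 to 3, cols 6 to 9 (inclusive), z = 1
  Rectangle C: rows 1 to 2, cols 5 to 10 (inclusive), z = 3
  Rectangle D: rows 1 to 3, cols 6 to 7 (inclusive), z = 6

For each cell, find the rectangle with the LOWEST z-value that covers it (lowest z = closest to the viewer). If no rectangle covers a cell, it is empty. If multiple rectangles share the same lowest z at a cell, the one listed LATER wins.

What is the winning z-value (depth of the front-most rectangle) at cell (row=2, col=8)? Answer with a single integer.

Check cell (2,8):
  A: rows 1-4 cols 10-11 -> outside (col miss)
  B: rows 2-3 cols 6-9 z=1 -> covers; best now B (z=1)
  C: rows 1-2 cols 5-10 z=3 -> covers; best now B (z=1)
  D: rows 1-3 cols 6-7 -> outside (col miss)
Winner: B at z=1

Answer: 1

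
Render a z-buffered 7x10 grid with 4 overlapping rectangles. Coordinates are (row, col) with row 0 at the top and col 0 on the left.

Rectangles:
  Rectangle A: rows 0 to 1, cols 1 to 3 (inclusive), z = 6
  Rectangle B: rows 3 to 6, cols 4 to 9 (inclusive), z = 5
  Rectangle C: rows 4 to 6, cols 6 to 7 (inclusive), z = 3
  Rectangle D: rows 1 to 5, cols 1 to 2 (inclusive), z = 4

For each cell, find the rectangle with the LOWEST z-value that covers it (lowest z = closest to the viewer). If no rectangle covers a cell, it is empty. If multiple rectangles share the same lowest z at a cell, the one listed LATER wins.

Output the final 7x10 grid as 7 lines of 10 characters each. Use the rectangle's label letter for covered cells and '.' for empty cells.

.AAA......
.DDA......
.DD.......
.DD.BBBBBB
.DD.BBCCBB
.DD.BBCCBB
....BBCCBB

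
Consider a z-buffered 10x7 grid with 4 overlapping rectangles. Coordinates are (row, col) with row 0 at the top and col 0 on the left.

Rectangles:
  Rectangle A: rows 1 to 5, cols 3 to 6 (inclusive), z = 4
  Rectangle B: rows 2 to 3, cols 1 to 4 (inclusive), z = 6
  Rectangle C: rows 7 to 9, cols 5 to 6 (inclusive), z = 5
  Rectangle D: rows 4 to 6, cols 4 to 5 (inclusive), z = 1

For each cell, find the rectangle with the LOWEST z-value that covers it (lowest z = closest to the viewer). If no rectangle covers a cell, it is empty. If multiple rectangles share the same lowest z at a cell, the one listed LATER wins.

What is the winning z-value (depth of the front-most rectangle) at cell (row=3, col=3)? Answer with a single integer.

Answer: 4

Derivation:
Check cell (3,3):
  A: rows 1-5 cols 3-6 z=4 -> covers; best now A (z=4)
  B: rows 2-3 cols 1-4 z=6 -> covers; best now A (z=4)
  C: rows 7-9 cols 5-6 -> outside (row miss)
  D: rows 4-6 cols 4-5 -> outside (row miss)
Winner: A at z=4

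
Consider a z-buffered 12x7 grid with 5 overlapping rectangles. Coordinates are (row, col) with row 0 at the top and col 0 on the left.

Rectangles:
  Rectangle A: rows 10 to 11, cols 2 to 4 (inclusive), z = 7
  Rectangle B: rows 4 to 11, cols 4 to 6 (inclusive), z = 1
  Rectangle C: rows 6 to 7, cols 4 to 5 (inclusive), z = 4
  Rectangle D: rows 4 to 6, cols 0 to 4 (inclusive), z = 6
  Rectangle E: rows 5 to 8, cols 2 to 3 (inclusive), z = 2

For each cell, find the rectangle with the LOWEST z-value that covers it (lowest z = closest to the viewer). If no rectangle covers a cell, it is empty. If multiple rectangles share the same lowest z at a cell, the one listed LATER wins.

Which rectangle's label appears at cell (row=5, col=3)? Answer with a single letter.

Check cell (5,3):
  A: rows 10-11 cols 2-4 -> outside (row miss)
  B: rows 4-11 cols 4-6 -> outside (col miss)
  C: rows 6-7 cols 4-5 -> outside (row miss)
  D: rows 4-6 cols 0-4 z=6 -> covers; best now D (z=6)
  E: rows 5-8 cols 2-3 z=2 -> covers; best now E (z=2)
Winner: E at z=2

Answer: E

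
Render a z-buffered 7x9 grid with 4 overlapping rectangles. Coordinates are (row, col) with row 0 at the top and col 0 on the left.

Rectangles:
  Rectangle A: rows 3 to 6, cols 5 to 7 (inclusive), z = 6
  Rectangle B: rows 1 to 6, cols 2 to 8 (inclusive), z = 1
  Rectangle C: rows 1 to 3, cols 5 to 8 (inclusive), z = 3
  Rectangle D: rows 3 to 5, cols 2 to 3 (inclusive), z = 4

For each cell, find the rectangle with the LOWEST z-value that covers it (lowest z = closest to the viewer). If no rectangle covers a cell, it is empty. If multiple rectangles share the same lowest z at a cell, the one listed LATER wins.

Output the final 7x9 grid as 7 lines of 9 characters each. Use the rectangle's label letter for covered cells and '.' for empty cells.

.........
..BBBBBBB
..BBBBBBB
..BBBBBBB
..BBBBBBB
..BBBBBBB
..BBBBBBB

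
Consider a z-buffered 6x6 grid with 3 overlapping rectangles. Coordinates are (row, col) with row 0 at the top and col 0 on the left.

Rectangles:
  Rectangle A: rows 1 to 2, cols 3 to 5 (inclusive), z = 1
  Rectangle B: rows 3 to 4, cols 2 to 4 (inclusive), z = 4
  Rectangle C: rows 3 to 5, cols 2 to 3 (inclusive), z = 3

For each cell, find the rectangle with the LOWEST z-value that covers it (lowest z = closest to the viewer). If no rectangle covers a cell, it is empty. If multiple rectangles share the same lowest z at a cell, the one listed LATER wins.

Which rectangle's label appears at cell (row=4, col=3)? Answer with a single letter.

Answer: C

Derivation:
Check cell (4,3):
  A: rows 1-2 cols 3-5 -> outside (row miss)
  B: rows 3-4 cols 2-4 z=4 -> covers; best now B (z=4)
  C: rows 3-5 cols 2-3 z=3 -> covers; best now C (z=3)
Winner: C at z=3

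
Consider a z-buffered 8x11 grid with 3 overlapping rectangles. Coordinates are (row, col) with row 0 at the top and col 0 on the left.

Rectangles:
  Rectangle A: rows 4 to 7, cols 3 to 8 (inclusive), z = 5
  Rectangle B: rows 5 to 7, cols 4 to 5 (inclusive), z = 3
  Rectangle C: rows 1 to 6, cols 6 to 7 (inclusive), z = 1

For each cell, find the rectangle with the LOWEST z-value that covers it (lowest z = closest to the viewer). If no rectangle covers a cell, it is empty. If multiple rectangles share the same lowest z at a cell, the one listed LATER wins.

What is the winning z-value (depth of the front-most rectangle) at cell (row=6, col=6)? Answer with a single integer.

Answer: 1

Derivation:
Check cell (6,6):
  A: rows 4-7 cols 3-8 z=5 -> covers; best now A (z=5)
  B: rows 5-7 cols 4-5 -> outside (col miss)
  C: rows 1-6 cols 6-7 z=1 -> covers; best now C (z=1)
Winner: C at z=1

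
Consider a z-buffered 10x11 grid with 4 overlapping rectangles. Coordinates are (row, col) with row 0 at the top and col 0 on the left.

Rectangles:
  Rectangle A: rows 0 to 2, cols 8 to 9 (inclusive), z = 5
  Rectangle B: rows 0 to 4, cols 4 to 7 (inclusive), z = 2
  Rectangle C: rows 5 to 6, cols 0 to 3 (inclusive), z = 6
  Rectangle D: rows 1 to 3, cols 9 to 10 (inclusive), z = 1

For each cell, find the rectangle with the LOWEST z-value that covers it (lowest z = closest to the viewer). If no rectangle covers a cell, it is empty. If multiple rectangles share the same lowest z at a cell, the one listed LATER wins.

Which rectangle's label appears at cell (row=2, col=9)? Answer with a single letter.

Answer: D

Derivation:
Check cell (2,9):
  A: rows 0-2 cols 8-9 z=5 -> covers; best now A (z=5)
  B: rows 0-4 cols 4-7 -> outside (col miss)
  C: rows 5-6 cols 0-3 -> outside (row miss)
  D: rows 1-3 cols 9-10 z=1 -> covers; best now D (z=1)
Winner: D at z=1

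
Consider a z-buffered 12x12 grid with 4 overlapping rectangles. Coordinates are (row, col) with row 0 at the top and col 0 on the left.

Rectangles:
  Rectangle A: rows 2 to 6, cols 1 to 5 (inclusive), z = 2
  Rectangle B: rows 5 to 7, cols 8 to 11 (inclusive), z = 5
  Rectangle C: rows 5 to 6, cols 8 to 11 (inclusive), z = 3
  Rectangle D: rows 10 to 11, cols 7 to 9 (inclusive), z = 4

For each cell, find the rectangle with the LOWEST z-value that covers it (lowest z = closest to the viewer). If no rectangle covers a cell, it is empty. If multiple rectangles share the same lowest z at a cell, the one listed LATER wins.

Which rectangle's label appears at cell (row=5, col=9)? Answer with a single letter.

Answer: C

Derivation:
Check cell (5,9):
  A: rows 2-6 cols 1-5 -> outside (col miss)
  B: rows 5-7 cols 8-11 z=5 -> covers; best now B (z=5)
  C: rows 5-6 cols 8-11 z=3 -> covers; best now C (z=3)
  D: rows 10-11 cols 7-9 -> outside (row miss)
Winner: C at z=3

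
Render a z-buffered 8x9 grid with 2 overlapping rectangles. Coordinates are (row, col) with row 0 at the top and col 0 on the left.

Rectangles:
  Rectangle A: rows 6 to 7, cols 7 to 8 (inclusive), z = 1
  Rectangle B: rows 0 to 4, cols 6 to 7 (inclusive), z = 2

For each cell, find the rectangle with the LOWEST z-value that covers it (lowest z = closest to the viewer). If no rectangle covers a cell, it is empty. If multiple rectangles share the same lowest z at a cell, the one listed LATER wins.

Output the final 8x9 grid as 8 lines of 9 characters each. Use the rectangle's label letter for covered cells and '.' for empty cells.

......BB.
......BB.
......BB.
......BB.
......BB.
.........
.......AA
.......AA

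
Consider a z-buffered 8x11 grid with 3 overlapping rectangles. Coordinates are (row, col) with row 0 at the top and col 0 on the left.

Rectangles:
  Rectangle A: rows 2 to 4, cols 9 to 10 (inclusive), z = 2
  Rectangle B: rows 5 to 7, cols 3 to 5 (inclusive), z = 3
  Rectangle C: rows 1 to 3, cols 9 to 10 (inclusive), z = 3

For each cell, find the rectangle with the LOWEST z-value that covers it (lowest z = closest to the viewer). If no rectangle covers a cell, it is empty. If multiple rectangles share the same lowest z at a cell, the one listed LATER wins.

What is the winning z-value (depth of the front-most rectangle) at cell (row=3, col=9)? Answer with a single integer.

Check cell (3,9):
  A: rows 2-4 cols 9-10 z=2 -> covers; best now A (z=2)
  B: rows 5-7 cols 3-5 -> outside (row miss)
  C: rows 1-3 cols 9-10 z=3 -> covers; best now A (z=2)
Winner: A at z=2

Answer: 2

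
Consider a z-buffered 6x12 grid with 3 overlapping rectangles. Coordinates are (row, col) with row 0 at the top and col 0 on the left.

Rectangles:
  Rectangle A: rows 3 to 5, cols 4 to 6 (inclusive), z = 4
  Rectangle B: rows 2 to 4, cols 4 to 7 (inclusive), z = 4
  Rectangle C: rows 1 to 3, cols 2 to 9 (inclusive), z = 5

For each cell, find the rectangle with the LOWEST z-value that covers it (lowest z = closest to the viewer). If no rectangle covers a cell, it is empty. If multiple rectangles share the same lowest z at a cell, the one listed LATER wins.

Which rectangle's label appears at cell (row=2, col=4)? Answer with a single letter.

Answer: B

Derivation:
Check cell (2,4):
  A: rows 3-5 cols 4-6 -> outside (row miss)
  B: rows 2-4 cols 4-7 z=4 -> covers; best now B (z=4)
  C: rows 1-3 cols 2-9 z=5 -> covers; best now B (z=4)
Winner: B at z=4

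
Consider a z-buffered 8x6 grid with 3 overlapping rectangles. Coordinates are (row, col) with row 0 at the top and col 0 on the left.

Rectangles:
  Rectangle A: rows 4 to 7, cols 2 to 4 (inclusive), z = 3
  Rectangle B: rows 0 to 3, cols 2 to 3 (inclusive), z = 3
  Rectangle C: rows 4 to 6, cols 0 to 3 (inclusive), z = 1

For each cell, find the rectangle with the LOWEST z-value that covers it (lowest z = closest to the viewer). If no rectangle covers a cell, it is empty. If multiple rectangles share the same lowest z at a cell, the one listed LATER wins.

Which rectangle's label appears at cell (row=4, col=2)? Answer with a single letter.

Answer: C

Derivation:
Check cell (4,2):
  A: rows 4-7 cols 2-4 z=3 -> covers; best now A (z=3)
  B: rows 0-3 cols 2-3 -> outside (row miss)
  C: rows 4-6 cols 0-3 z=1 -> covers; best now C (z=1)
Winner: C at z=1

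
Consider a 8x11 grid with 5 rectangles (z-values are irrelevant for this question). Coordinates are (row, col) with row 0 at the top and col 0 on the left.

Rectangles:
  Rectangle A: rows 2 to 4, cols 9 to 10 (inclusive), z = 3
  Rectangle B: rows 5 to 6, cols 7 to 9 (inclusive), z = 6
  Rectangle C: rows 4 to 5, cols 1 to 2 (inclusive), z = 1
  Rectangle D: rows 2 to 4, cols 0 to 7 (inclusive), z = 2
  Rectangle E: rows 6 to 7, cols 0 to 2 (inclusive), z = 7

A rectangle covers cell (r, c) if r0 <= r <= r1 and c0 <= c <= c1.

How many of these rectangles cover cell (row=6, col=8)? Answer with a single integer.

Answer: 1

Derivation:
Check cell (6,8):
  A: rows 2-4 cols 9-10 -> outside (row miss)
  B: rows 5-6 cols 7-9 -> covers
  C: rows 4-5 cols 1-2 -> outside (row miss)
  D: rows 2-4 cols 0-7 -> outside (row miss)
  E: rows 6-7 cols 0-2 -> outside (col miss)
Count covering = 1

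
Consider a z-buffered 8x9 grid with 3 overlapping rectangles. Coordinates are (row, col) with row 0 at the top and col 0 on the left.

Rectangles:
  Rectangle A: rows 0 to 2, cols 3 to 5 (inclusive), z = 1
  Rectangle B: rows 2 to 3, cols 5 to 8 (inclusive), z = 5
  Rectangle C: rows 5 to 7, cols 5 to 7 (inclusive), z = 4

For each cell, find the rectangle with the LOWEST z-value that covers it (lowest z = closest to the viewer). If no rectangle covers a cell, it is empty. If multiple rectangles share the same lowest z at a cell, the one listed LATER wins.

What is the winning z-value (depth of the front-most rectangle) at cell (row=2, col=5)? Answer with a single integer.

Check cell (2,5):
  A: rows 0-2 cols 3-5 z=1 -> covers; best now A (z=1)
  B: rows 2-3 cols 5-8 z=5 -> covers; best now A (z=1)
  C: rows 5-7 cols 5-7 -> outside (row miss)
Winner: A at z=1

Answer: 1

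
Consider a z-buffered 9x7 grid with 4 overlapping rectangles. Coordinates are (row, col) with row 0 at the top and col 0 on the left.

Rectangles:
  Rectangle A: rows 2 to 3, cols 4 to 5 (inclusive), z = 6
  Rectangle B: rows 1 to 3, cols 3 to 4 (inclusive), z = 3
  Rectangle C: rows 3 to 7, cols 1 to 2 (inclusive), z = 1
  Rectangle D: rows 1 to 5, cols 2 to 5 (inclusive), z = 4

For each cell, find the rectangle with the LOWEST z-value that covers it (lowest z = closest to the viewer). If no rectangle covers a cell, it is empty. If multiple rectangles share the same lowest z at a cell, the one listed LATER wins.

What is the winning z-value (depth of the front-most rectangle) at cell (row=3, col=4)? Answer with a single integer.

Answer: 3

Derivation:
Check cell (3,4):
  A: rows 2-3 cols 4-5 z=6 -> covers; best now A (z=6)
  B: rows 1-3 cols 3-4 z=3 -> covers; best now B (z=3)
  C: rows 3-7 cols 1-2 -> outside (col miss)
  D: rows 1-5 cols 2-5 z=4 -> covers; best now B (z=3)
Winner: B at z=3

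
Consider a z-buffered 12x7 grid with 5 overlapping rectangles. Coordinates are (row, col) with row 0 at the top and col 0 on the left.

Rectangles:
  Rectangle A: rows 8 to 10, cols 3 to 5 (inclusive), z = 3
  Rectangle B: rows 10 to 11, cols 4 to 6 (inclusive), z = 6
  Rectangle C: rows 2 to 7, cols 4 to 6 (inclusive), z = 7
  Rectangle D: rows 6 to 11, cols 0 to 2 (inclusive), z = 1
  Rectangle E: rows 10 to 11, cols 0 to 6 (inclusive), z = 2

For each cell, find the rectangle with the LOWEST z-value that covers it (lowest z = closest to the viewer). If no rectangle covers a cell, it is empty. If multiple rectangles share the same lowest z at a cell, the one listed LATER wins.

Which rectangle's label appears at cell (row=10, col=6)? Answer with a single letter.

Check cell (10,6):
  A: rows 8-10 cols 3-5 -> outside (col miss)
  B: rows 10-11 cols 4-6 z=6 -> covers; best now B (z=6)
  C: rows 2-7 cols 4-6 -> outside (row miss)
  D: rows 6-11 cols 0-2 -> outside (col miss)
  E: rows 10-11 cols 0-6 z=2 -> covers; best now E (z=2)
Winner: E at z=2

Answer: E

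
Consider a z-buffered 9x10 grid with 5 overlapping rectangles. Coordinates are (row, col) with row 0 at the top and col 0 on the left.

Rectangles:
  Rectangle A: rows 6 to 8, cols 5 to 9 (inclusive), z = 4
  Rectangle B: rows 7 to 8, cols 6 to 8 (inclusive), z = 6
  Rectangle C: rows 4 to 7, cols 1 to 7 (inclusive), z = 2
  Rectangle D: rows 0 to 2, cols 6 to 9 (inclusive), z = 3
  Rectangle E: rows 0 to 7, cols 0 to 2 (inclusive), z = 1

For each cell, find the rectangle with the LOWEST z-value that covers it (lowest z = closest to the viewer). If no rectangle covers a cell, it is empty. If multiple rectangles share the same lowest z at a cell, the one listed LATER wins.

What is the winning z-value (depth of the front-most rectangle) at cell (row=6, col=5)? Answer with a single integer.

Answer: 2

Derivation:
Check cell (6,5):
  A: rows 6-8 cols 5-9 z=4 -> covers; best now A (z=4)
  B: rows 7-8 cols 6-8 -> outside (row miss)
  C: rows 4-7 cols 1-7 z=2 -> covers; best now C (z=2)
  D: rows 0-2 cols 6-9 -> outside (row miss)
  E: rows 0-7 cols 0-2 -> outside (col miss)
Winner: C at z=2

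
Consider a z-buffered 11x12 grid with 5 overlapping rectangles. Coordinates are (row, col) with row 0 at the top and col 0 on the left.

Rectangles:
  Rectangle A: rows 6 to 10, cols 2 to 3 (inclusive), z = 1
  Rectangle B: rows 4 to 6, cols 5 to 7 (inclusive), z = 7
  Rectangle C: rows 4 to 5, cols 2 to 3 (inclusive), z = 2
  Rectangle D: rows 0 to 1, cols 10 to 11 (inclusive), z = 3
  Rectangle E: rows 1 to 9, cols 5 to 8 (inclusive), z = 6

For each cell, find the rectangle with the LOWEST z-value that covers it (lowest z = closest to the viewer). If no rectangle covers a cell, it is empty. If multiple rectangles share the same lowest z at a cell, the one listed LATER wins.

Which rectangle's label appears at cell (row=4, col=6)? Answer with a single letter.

Answer: E

Derivation:
Check cell (4,6):
  A: rows 6-10 cols 2-3 -> outside (row miss)
  B: rows 4-6 cols 5-7 z=7 -> covers; best now B (z=7)
  C: rows 4-5 cols 2-3 -> outside (col miss)
  D: rows 0-1 cols 10-11 -> outside (row miss)
  E: rows 1-9 cols 5-8 z=6 -> covers; best now E (z=6)
Winner: E at z=6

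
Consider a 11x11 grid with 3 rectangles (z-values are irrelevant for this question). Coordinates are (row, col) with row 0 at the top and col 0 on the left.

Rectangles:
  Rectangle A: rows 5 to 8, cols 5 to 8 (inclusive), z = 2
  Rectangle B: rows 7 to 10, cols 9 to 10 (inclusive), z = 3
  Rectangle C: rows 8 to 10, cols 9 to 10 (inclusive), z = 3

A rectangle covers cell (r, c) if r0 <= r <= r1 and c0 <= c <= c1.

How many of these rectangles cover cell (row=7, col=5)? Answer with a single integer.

Answer: 1

Derivation:
Check cell (7,5):
  A: rows 5-8 cols 5-8 -> covers
  B: rows 7-10 cols 9-10 -> outside (col miss)
  C: rows 8-10 cols 9-10 -> outside (row miss)
Count covering = 1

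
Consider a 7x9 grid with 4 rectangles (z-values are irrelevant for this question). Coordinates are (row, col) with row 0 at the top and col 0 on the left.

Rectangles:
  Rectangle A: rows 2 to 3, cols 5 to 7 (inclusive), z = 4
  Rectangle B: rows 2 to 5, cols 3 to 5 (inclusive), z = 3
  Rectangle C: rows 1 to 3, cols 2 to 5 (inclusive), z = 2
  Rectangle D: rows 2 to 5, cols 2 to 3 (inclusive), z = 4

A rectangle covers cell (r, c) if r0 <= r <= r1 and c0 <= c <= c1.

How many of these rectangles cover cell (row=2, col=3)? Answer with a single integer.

Answer: 3

Derivation:
Check cell (2,3):
  A: rows 2-3 cols 5-7 -> outside (col miss)
  B: rows 2-5 cols 3-5 -> covers
  C: rows 1-3 cols 2-5 -> covers
  D: rows 2-5 cols 2-3 -> covers
Count covering = 3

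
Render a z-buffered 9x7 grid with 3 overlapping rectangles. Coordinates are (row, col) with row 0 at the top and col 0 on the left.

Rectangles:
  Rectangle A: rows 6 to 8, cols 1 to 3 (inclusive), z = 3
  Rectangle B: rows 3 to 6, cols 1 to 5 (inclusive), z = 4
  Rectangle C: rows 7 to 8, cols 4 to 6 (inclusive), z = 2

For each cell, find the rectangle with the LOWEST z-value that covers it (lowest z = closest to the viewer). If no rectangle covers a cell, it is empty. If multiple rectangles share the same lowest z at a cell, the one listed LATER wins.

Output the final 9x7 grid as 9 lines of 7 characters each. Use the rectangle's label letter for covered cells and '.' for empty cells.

.......
.......
.......
.BBBBB.
.BBBBB.
.BBBBB.
.AAABB.
.AAACCC
.AAACCC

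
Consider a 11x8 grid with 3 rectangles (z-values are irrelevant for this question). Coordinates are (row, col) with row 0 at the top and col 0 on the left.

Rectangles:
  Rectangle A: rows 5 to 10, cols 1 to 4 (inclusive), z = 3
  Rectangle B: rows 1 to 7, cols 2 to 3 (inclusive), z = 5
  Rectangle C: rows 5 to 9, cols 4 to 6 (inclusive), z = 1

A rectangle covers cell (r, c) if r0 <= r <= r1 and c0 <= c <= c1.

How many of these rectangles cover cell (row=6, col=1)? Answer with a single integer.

Answer: 1

Derivation:
Check cell (6,1):
  A: rows 5-10 cols 1-4 -> covers
  B: rows 1-7 cols 2-3 -> outside (col miss)
  C: rows 5-9 cols 4-6 -> outside (col miss)
Count covering = 1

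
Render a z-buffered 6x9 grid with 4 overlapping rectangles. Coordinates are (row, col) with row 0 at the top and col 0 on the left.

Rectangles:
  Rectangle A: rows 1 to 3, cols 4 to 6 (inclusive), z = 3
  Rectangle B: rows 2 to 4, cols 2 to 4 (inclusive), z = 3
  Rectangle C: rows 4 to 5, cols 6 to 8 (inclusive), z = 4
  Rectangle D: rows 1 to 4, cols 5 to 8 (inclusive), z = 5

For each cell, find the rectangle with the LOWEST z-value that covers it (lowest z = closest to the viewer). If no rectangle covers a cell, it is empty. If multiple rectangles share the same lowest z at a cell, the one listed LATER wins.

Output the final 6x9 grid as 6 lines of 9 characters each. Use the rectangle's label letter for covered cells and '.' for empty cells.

.........
....AAADD
..BBBAADD
..BBBAADD
..BBBDCCC
......CCC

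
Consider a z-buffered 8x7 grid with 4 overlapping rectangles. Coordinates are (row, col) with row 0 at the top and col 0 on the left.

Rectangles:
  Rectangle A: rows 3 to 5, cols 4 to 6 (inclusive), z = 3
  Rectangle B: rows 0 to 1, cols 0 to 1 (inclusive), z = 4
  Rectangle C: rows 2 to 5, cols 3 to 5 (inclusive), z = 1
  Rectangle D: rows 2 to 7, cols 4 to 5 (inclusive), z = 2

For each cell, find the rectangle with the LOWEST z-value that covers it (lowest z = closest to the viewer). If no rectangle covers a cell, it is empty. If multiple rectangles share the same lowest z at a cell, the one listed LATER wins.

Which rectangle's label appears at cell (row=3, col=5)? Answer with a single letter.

Check cell (3,5):
  A: rows 3-5 cols 4-6 z=3 -> covers; best now A (z=3)
  B: rows 0-1 cols 0-1 -> outside (row miss)
  C: rows 2-5 cols 3-5 z=1 -> covers; best now C (z=1)
  D: rows 2-7 cols 4-5 z=2 -> covers; best now C (z=1)
Winner: C at z=1

Answer: C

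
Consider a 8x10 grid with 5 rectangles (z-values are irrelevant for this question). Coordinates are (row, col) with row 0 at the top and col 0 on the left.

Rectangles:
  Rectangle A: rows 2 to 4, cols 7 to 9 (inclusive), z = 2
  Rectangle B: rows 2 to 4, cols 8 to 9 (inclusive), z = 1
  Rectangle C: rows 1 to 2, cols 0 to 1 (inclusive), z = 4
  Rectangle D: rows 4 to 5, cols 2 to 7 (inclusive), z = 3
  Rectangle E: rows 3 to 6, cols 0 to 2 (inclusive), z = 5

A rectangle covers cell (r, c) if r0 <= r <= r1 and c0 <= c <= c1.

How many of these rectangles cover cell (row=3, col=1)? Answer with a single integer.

Check cell (3,1):
  A: rows 2-4 cols 7-9 -> outside (col miss)
  B: rows 2-4 cols 8-9 -> outside (col miss)
  C: rows 1-2 cols 0-1 -> outside (row miss)
  D: rows 4-5 cols 2-7 -> outside (row miss)
  E: rows 3-6 cols 0-2 -> covers
Count covering = 1

Answer: 1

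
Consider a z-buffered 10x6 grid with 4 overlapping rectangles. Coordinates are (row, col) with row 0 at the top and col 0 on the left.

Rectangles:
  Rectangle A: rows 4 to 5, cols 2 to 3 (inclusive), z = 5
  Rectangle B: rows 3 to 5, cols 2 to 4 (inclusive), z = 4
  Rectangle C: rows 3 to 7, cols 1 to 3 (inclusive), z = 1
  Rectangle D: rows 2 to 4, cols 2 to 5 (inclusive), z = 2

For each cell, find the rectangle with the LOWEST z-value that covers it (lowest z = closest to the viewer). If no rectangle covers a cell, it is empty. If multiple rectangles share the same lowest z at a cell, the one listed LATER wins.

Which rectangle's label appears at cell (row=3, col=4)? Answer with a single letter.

Check cell (3,4):
  A: rows 4-5 cols 2-3 -> outside (row miss)
  B: rows 3-5 cols 2-4 z=4 -> covers; best now B (z=4)
  C: rows 3-7 cols 1-3 -> outside (col miss)
  D: rows 2-4 cols 2-5 z=2 -> covers; best now D (z=2)
Winner: D at z=2

Answer: D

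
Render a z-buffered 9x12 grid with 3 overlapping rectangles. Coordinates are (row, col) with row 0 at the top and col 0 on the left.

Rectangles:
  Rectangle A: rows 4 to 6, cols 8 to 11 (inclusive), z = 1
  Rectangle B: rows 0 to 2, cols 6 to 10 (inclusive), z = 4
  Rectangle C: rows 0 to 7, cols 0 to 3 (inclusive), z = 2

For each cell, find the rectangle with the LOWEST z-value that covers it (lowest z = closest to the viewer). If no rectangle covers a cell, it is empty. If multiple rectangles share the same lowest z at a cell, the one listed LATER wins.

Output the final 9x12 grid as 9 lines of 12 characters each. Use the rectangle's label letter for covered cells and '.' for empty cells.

CCCC..BBBBB.
CCCC..BBBBB.
CCCC..BBBBB.
CCCC........
CCCC....AAAA
CCCC....AAAA
CCCC....AAAA
CCCC........
............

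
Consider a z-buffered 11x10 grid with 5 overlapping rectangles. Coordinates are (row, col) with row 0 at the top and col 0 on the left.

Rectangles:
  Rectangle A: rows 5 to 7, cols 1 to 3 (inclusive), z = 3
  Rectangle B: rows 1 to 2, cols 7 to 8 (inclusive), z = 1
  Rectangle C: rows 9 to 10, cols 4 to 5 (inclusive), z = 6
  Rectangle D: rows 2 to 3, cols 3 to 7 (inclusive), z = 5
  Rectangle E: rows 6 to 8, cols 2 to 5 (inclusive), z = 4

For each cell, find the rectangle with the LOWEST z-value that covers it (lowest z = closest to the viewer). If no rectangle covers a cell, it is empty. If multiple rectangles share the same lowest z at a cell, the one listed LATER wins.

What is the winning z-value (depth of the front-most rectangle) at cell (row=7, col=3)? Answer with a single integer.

Answer: 3

Derivation:
Check cell (7,3):
  A: rows 5-7 cols 1-3 z=3 -> covers; best now A (z=3)
  B: rows 1-2 cols 7-8 -> outside (row miss)
  C: rows 9-10 cols 4-5 -> outside (row miss)
  D: rows 2-3 cols 3-7 -> outside (row miss)
  E: rows 6-8 cols 2-5 z=4 -> covers; best now A (z=3)
Winner: A at z=3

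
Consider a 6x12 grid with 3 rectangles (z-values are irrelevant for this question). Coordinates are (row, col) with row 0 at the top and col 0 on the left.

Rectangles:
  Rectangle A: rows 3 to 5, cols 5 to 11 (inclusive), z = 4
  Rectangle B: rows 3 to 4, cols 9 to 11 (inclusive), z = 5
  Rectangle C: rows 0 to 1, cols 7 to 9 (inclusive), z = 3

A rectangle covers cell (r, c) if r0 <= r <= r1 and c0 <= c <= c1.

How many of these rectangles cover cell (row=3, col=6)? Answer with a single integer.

Check cell (3,6):
  A: rows 3-5 cols 5-11 -> covers
  B: rows 3-4 cols 9-11 -> outside (col miss)
  C: rows 0-1 cols 7-9 -> outside (row miss)
Count covering = 1

Answer: 1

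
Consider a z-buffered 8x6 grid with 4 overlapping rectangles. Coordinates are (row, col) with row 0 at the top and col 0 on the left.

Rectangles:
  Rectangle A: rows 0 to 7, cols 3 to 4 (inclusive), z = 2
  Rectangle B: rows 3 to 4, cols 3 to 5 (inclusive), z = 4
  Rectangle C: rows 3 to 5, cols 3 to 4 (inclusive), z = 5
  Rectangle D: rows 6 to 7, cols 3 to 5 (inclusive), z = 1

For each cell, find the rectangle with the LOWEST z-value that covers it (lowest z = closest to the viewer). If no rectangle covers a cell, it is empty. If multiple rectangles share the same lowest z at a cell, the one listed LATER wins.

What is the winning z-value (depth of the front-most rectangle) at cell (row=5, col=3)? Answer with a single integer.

Check cell (5,3):
  A: rows 0-7 cols 3-4 z=2 -> covers; best now A (z=2)
  B: rows 3-4 cols 3-5 -> outside (row miss)
  C: rows 3-5 cols 3-4 z=5 -> covers; best now A (z=2)
  D: rows 6-7 cols 3-5 -> outside (row miss)
Winner: A at z=2

Answer: 2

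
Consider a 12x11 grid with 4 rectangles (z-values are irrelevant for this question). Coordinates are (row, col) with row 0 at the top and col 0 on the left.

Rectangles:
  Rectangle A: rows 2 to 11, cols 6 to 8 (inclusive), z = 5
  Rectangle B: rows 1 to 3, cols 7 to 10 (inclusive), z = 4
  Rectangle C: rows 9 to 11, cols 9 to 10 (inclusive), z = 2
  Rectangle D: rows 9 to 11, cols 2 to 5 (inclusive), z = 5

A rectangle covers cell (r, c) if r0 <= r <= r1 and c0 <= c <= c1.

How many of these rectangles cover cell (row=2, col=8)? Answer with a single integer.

Check cell (2,8):
  A: rows 2-11 cols 6-8 -> covers
  B: rows 1-3 cols 7-10 -> covers
  C: rows 9-11 cols 9-10 -> outside (row miss)
  D: rows 9-11 cols 2-5 -> outside (row miss)
Count covering = 2

Answer: 2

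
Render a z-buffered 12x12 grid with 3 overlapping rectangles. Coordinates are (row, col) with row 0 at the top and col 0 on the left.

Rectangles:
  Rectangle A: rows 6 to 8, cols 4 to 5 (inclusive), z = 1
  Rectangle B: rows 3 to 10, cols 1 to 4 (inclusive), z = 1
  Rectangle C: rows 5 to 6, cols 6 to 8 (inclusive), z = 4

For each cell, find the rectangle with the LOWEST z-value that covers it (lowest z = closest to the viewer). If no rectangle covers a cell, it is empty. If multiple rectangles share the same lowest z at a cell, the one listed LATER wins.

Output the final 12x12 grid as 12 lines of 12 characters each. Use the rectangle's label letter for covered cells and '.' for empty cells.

............
............
............
.BBBB.......
.BBBB.......
.BBBB.CCC...
.BBBBACCC...
.BBBBA......
.BBBBA......
.BBBB.......
.BBBB.......
............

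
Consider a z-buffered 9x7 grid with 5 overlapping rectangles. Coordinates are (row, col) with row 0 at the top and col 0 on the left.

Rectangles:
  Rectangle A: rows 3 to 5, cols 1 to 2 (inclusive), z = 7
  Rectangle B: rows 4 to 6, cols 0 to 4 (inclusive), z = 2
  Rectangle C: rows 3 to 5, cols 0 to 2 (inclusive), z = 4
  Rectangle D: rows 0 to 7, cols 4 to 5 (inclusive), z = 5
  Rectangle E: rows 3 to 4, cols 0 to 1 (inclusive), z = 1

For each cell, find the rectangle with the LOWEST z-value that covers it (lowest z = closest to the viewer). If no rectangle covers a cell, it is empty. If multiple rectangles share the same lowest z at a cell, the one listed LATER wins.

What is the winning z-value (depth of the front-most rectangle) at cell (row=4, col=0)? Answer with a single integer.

Answer: 1

Derivation:
Check cell (4,0):
  A: rows 3-5 cols 1-2 -> outside (col miss)
  B: rows 4-6 cols 0-4 z=2 -> covers; best now B (z=2)
  C: rows 3-5 cols 0-2 z=4 -> covers; best now B (z=2)
  D: rows 0-7 cols 4-5 -> outside (col miss)
  E: rows 3-4 cols 0-1 z=1 -> covers; best now E (z=1)
Winner: E at z=1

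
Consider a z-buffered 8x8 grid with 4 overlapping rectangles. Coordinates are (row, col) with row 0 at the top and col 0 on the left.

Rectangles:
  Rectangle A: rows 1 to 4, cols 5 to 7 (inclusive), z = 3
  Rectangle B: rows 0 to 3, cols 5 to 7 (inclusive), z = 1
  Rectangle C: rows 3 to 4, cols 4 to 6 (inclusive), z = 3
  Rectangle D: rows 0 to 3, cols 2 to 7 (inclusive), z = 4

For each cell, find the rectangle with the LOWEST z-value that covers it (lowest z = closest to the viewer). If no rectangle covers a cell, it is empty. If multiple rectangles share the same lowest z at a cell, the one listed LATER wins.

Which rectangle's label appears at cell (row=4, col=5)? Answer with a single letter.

Answer: C

Derivation:
Check cell (4,5):
  A: rows 1-4 cols 5-7 z=3 -> covers; best now A (z=3)
  B: rows 0-3 cols 5-7 -> outside (row miss)
  C: rows 3-4 cols 4-6 z=3 -> covers; best now C (z=3)
  D: rows 0-3 cols 2-7 -> outside (row miss)
Winner: C at z=3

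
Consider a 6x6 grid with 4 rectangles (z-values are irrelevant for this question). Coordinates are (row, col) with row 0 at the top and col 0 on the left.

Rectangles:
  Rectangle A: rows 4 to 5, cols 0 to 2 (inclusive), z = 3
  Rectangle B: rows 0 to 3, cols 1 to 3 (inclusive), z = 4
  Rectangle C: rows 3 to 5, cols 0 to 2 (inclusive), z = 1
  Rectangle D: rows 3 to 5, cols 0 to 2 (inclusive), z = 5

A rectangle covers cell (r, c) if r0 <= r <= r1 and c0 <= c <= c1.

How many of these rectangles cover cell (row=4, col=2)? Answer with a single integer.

Answer: 3

Derivation:
Check cell (4,2):
  A: rows 4-5 cols 0-2 -> covers
  B: rows 0-3 cols 1-3 -> outside (row miss)
  C: rows 3-5 cols 0-2 -> covers
  D: rows 3-5 cols 0-2 -> covers
Count covering = 3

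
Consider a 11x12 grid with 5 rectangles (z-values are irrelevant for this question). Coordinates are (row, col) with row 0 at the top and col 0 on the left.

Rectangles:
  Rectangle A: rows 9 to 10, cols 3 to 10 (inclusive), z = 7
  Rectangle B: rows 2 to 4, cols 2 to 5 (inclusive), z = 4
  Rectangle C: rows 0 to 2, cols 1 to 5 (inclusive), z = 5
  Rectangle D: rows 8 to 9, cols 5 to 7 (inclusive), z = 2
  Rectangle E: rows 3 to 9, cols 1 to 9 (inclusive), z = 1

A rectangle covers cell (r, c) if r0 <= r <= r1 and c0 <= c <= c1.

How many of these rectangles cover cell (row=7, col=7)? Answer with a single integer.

Answer: 1

Derivation:
Check cell (7,7):
  A: rows 9-10 cols 3-10 -> outside (row miss)
  B: rows 2-4 cols 2-5 -> outside (row miss)
  C: rows 0-2 cols 1-5 -> outside (row miss)
  D: rows 8-9 cols 5-7 -> outside (row miss)
  E: rows 3-9 cols 1-9 -> covers
Count covering = 1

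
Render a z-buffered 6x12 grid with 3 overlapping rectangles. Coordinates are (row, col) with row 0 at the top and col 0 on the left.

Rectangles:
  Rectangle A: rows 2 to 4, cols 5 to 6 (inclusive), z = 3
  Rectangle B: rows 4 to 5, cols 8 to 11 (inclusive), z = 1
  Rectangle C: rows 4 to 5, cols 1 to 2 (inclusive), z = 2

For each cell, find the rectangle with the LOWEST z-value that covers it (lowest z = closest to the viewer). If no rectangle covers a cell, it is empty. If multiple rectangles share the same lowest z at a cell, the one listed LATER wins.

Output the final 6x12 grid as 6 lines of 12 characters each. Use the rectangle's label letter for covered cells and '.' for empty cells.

............
............
.....AA.....
.....AA.....
.CC..AA.BBBB
.CC.....BBBB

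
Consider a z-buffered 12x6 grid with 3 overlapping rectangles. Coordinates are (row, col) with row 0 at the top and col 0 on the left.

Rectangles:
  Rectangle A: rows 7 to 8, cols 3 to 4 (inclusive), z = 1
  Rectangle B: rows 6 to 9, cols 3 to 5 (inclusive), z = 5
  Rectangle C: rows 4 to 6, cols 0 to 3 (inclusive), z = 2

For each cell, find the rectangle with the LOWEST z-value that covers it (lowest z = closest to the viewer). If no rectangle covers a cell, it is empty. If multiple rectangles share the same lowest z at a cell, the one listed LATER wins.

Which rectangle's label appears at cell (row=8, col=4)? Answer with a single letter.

Answer: A

Derivation:
Check cell (8,4):
  A: rows 7-8 cols 3-4 z=1 -> covers; best now A (z=1)
  B: rows 6-9 cols 3-5 z=5 -> covers; best now A (z=1)
  C: rows 4-6 cols 0-3 -> outside (row miss)
Winner: A at z=1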